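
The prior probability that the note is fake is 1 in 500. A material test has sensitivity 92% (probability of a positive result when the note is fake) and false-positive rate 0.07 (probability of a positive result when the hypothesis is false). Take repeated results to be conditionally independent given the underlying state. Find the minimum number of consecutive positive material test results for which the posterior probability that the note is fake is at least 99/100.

5

Prior odds = 0.002/0.998 = 1/499.
Likelihood ratio of a positive result = 0.92/0.07 = 92/7.
Target posterior odds = 0.99/0.01 = 99.
Need (1/499) × (92/7)ⁿ ≥ 99, i.e. (92/7)ⁿ ≥ 49401.
(92/7)⁴ = 71639296/2401 falls short of 49401 but (92/7)⁵ ≈392147 reaches it, so n = 5.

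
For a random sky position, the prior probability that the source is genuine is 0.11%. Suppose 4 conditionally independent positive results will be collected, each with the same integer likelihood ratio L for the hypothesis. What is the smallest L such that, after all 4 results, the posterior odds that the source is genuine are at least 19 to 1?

12

Prior odds = 0.0011/0.9989 = 11/9989.
Target odds = 19.
Need L⁴ ≥ 19 ÷ (11/9989) = 189791/11.
11⁴ = 14641 < 189791/11 ≤ 20736 = 12⁴, so L = 12.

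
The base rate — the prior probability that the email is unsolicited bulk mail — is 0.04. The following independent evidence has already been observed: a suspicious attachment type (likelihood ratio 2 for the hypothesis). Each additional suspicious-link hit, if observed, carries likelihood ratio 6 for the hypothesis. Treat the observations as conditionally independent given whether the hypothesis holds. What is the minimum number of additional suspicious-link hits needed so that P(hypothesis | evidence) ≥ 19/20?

Prior odds = 0.04/0.96 = 1/24.
Bayes factor of the evidence already in hand = 2.
Odds after that evidence = (1/24) × 2 = 1/12.
Target odds = 0.95/0.05 = 19.
Need 6ⁿ ≥ 19 ÷ (1/12) = 228.
6³ = 216 falls short of 228 but 6⁴ = 1296 reaches it, so n = 4.

4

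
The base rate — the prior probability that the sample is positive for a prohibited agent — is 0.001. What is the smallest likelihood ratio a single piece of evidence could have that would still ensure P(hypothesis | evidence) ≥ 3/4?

Prior odds = 0.001/0.999 = 1/999.
Target odds = 0.75/0.25 = 3.
Required Bayes factor = 3 ÷ (1/999) = 2997.

2997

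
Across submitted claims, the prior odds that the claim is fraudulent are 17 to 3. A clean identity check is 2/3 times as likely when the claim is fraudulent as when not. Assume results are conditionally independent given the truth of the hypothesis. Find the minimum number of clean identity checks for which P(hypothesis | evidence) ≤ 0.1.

10

Prior odds = 17/3.
Likelihood ratio per clean identity check = 2/3.
Target odds: 0.1 ÷ 0.9 = 1/9.
Require (2/3)ⁿ ≤ 1/9 ÷ (17/3) = 1/51.
(2/3)⁹ = 512/19683 is still above 1/51 but (2/3)¹⁰ = 1024/59049 is at or below it, so n = 10.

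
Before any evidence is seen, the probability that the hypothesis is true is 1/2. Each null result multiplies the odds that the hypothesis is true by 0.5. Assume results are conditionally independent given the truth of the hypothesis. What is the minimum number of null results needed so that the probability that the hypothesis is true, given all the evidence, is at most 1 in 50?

6

Prior odds = 0.5/0.5 = 1.
Likelihood ratio per null result = 0.5.
Target odds: 0.02 ÷ 0.98 = 1/49.
Require 0.5ⁿ ≤ 1/49 ÷ 1 = 1/49.
0.5⁵ = 0.03125 is still above 1/49 but 0.5⁶ = 0.015625 is at or below it, so n = 6.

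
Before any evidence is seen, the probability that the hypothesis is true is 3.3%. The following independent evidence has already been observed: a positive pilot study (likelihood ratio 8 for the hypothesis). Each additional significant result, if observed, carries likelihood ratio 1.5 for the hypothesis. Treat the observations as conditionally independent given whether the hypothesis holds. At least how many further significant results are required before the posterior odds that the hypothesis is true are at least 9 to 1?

Prior odds = 0.033/0.967 = 33/967.
Bayes factor of the evidence already in hand = 8.
Odds after that evidence = (33/967) × 8 = 264/967.
Target odds = 9.
Need 1.5ⁿ ≥ 9 ÷ (264/967) = 2901/88.
1.5⁸ = 25.62890625 falls short of 2901/88 but 1.5⁹ = 19683/512 reaches it, so n = 9.

9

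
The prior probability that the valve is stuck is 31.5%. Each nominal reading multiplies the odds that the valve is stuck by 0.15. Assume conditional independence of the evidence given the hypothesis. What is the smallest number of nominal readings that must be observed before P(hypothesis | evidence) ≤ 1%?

Prior odds: 0.315 ÷ 0.685 = 63/137.
Likelihood ratio per nominal reading = 0.15.
Target odds: 0.01 ÷ 0.99 = 1/99.
Need (63/137) × 0.15ⁿ ≤ 1/99, i.e. 0.15ⁿ ≤ 137/6237.
0.15² = 0.0225 is still above 137/6237 but 0.15³ = 0.003375 is at or below it, so n = 3.

3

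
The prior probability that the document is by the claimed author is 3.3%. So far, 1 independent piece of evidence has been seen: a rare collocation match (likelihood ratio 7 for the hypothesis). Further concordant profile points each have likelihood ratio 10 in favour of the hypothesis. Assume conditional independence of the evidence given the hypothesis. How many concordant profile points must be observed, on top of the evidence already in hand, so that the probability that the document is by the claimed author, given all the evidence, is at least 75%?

2

Prior odds = 0.033/0.967 = 33/967.
Bayes factor of the evidence already in hand = 7.
Odds after that evidence = (33/967) × 7 = 231/967.
Target odds = 0.75/0.25 = 3.
Need 10ⁿ ≥ 3 ÷ (231/967) = 967/77.
10¹ = 10 falls short of 967/77 but 10² = 100 reaches it, so n = 2.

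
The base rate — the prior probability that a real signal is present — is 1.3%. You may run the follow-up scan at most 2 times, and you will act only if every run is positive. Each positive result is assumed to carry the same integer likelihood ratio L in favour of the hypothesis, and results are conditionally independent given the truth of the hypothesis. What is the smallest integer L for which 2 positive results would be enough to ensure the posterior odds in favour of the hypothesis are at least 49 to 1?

Prior odds = 0.013/0.987 = 13/987.
Target odds = 49.
Need L² ≥ 49 ÷ (13/987) = 48363/13.
60² = 3600 < 48363/13 ≤ 3721 = 61², so L = 61.

61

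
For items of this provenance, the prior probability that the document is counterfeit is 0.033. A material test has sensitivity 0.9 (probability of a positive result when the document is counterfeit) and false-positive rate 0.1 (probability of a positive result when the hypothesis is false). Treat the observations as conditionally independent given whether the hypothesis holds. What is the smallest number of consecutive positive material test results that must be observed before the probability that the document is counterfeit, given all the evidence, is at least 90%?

Prior odds = 0.033/0.967 = 33/967.
Likelihood ratio of a positive result = 0.9/0.1 = 9.
Target posterior odds = 0.9/0.1 = 9.
Need (33/967) × 9ⁿ ≥ 9, i.e. 9ⁿ ≥ 2901/11.
9² = 81 falls short of 2901/11 but 9³ = 729 reaches it, so n = 3.

3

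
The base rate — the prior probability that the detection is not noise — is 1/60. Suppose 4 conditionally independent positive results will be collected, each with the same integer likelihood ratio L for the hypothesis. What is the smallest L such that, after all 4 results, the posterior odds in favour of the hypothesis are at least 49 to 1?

8

Prior odds = (1/60)/(59/60) = 1/59.
Target odds = 49.
Need L⁴ ≥ 49 ÷ (1/59) = 2891.
7⁴ = 2401 < 2891 ≤ 4096 = 8⁴, so L = 8.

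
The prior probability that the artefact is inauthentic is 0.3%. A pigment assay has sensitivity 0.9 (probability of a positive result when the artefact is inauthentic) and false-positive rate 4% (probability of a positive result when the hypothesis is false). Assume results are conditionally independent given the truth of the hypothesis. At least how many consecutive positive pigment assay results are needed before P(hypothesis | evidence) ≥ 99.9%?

5

Prior odds = 0.003/0.997 = 3/997.
Likelihood ratio of a positive result = 0.9/0.04 = 22.5.
Target posterior odds = 0.999/0.001 = 999.
Require 22.5ⁿ ≥ 999 ÷ (3/997) = 332001.
22.5⁴ = 256289.0625 falls short of 332001 but 22.5⁵ = 184528125/32 reaches it, so n = 5.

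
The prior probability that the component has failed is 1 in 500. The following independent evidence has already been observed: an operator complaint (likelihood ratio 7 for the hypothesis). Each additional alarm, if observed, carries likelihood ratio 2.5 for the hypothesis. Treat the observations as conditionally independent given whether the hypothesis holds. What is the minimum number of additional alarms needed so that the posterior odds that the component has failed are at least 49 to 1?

9

Prior odds = 0.002/0.998 = 1/499.
Bayes factor of the evidence already in hand = 7.
Odds after that evidence = (1/499) × 7 = 7/499.
Target odds = 49.
Need 2.5ⁿ ≥ 49 ÷ (7/499) = 3493.
2.5⁸ = 390625/256 falls short of 3493 but 2.5⁹ = 1953125/512 reaches it, so n = 9.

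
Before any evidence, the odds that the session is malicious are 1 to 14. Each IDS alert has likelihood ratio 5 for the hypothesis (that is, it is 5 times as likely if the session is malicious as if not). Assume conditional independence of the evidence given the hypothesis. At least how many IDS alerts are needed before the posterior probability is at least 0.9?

Prior odds = 1/14.
Likelihood ratio per IDS alert = 5.
Target posterior odds = 0.9/0.1 = 9.
Require 5ⁿ ≥ 9 ÷ (1/14) = 126.
5³ = 125 falls short of 126 but 5⁴ = 625 reaches it, so n = 4.

4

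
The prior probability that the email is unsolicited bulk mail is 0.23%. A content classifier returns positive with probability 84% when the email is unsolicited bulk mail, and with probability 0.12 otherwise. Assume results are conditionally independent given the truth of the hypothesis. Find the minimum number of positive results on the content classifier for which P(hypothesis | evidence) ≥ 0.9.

Prior odds: 0.0023 ÷ 0.9977 = 23/9977.
Likelihood ratio of a positive result = 0.84/0.12 = 7.
Target odds: 0.9 ÷ 0.1 = 9.
Require 7ⁿ ≥ 9 ÷ (23/9977) = 89793/23.
7⁴ = 2401 falls short of 89793/23 but 7⁵ = 16807 reaches it, so n = 5.

5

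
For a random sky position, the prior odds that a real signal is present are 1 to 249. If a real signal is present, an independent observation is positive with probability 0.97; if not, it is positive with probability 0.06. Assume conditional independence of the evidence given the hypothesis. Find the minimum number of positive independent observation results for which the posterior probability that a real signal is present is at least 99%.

4

Prior odds = 1/249.
Likelihood ratio of a positive = 0.97/0.06 = 97/6.
Target posterior odds = 0.99/0.01 = 99.
Require (97/6)ⁿ ≥ 99 ÷ (1/249) = 24651.
(97/6)³ = 912673/216 falls short of 24651 but (97/6)⁴ = 88529281/1296 reaches it, so n = 4.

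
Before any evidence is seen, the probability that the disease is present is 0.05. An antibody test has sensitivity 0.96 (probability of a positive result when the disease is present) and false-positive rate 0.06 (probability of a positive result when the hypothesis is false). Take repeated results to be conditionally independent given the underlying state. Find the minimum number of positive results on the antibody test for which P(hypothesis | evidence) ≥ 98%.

Prior odds = 0.05/0.95 = 1/19.
Likelihood ratio of a positive result = 0.96/0.06 = 16.
Target posterior odds = 0.98/0.02 = 49.
Need (1/19) × 16ⁿ ≥ 49, i.e. 16ⁿ ≥ 931.
16² = 256 falls short of 931 but 16³ = 4096 reaches it, so n = 3.

3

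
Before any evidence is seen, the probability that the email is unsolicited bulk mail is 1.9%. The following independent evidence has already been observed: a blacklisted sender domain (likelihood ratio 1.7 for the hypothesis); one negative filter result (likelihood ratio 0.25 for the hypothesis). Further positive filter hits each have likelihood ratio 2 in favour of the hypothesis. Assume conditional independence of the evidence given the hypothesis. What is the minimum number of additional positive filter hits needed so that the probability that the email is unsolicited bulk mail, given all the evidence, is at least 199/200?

15

Prior odds = 0.019/0.981 = 19/981.
Combined Bayes factor of the evidence already in hand = 1.7 × 0.25 = 0.425.
Odds after that evidence = (19/981) × 0.425 = 323/39240.
Target odds = 0.995/0.005 = 199.
Need 2ⁿ ≥ 199 ÷ (323/39240) = 7808760/323.
2¹⁴ = 16384 falls short of 7808760/323 but 2¹⁵ = 32768 reaches it, so n = 15.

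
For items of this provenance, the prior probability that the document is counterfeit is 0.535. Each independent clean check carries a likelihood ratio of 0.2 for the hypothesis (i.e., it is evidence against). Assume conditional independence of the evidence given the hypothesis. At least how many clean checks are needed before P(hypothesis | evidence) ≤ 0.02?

Prior odds: 0.535 ÷ 0.465 = 107/93.
Likelihood ratio per clean check = 0.2.
Target posterior odds = 0.02/0.98 = 1/49.
Need (107/93) × 0.2ⁿ ≤ 1/49, i.e. 0.2ⁿ ≤ 93/5243.
0.2² = 0.04 is still above 93/5243 but 0.2³ = 0.008 is at or below it, so n = 3.

3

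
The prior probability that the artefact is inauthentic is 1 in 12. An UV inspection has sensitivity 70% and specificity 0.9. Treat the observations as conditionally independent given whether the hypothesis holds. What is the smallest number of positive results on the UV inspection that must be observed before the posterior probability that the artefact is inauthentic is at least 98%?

Prior odds = (1/12)/(11/12) = 1/11.
False-positive rate = 1 − 0.9 = 0.1; likelihood ratio of a positive = 0.7/0.1 = 7.
Target odds: 0.98 ÷ 0.02 = 49.
Require 7ⁿ ≥ 49 ÷ (1/11) = 539.
7³ = 343 falls short of 539 but 7⁴ = 2401 reaches it, so n = 4.

4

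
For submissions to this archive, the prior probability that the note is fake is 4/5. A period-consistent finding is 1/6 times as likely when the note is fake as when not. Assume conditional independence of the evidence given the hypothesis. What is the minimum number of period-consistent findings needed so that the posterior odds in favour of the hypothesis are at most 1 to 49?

Prior odds = 0.8/0.2 = 4.
Likelihood ratio per period-consistent finding = 1/6.
Target odds = 1/49.
Need 4 × (1/6)ⁿ ≤ 1/49, i.e. (1/6)ⁿ ≤ 1/196.
(1/6)² = 1/36 is still above 1/196 but (1/6)³ = 1/216 is at or below it, so n = 3.

3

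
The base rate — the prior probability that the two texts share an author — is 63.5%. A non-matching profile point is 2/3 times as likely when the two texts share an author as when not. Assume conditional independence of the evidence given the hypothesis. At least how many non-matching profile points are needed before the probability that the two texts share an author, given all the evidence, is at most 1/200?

Prior odds: 0.635 ÷ 0.365 = 127/73.
Likelihood ratio per non-matching profile point = 2/3.
Target posterior odds = 0.005/0.995 = 1/199.
Require (2/3)ⁿ ≤ 1/199 ÷ (127/73) = 73/25273.
(2/3)¹⁴ = 16384/4782969 is still above 73/25273 but (2/3)¹⁵ = 32768/14348907 is at or below it, so n = 15.

15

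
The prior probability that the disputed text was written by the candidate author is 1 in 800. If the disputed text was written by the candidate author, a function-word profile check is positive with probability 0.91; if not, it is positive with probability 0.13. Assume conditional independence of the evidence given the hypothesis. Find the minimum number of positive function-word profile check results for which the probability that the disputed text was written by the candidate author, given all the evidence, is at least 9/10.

Prior odds = 0.00125/0.99875 = 1/799.
Likelihood ratio of a positive = 0.91/0.13 = 7.
Target odds: 0.9 ÷ 0.1 = 9.
Require 7ⁿ ≥ 9 ÷ (1/799) = 7191.
7⁴ = 2401 falls short of 7191 but 7⁵ = 16807 reaches it, so n = 5.

5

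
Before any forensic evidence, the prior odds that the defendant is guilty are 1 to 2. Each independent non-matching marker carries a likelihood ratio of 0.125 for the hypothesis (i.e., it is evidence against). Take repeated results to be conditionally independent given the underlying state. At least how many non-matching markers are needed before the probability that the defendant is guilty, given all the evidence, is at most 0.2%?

Prior odds = 0.5.
Likelihood ratio per non-matching marker = 0.125.
Target odds: 0.002 ÷ 0.998 = 1/499.
Need 0.5 × 0.125ⁿ ≤ 1/499, i.e. 0.125ⁿ ≤ 2/499.
0.125² = 0.015625 is still above 2/499 but 0.125³ = 0.001953125 is at or below it, so n = 3.

3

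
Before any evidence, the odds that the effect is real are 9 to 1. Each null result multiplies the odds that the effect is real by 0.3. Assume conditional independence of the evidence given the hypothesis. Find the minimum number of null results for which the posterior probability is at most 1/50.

6

Prior odds = 9.
Likelihood ratio per null result = 0.3.
Target posterior odds = 0.02/0.98 = 1/49.
Need 9 × 0.3ⁿ ≤ 1/49, i.e. 0.3ⁿ ≤ 1/441.
0.3⁵ = 243/100000 is still above 1/441 but 0.3⁶ = 729/1000000 is at or below it, so n = 6.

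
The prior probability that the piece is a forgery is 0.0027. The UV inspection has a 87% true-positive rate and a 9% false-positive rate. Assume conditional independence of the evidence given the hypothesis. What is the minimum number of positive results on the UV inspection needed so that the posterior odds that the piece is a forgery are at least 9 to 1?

Prior odds: 0.0027 ÷ 0.9973 = 27/9973.
Likelihood ratio of a positive result = 0.87/0.09 = 29/3.
Target odds = 9.
Require (29/3)ⁿ ≥ 9 ÷ (27/9973) = 9973/3.
(29/3)³ = 24389/27 falls short of 9973/3 but (29/3)⁴ = 707281/81 reaches it, so n = 4.

4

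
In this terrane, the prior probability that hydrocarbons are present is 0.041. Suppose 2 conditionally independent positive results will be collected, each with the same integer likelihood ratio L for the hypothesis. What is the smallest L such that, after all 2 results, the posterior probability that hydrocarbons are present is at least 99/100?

Prior odds = 0.041/0.959 = 41/959.
Target odds = 0.99/0.01 = 99.
Need L² ≥ 99 ÷ (41/959) = 94941/41.
48² = 2304 < 94941/41 ≤ 2401 = 49², so L = 49.

49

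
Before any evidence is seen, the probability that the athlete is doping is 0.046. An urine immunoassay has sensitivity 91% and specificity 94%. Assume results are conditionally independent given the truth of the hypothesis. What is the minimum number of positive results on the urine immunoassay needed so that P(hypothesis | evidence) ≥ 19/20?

Prior odds = 0.046/0.954 = 23/477.
False-positive rate = 1 − 0.94 = 0.06; likelihood ratio of a positive = 0.91/0.06 = 91/6.
Target odds: 0.95 ÷ 0.05 = 19.
Need (23/477) × (91/6)ⁿ ≥ 19, i.e. (91/6)ⁿ ≥ 9063/23.
(91/6)² = 8281/36 falls short of 9063/23 but (91/6)³ = 753571/216 reaches it, so n = 3.

3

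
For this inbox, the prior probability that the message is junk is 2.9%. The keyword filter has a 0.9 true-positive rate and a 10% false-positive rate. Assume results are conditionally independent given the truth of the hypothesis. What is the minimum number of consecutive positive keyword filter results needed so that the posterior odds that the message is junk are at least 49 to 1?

Prior odds = 0.029/0.971 = 29/971.
Likelihood ratio of a positive result = 0.9/0.1 = 9.
Target odds = 49.
Require 9ⁿ ≥ 49 ÷ (29/971) = 47579/29.
9³ = 729 falls short of 47579/29 but 9⁴ = 6561 reaches it, so n = 4.

4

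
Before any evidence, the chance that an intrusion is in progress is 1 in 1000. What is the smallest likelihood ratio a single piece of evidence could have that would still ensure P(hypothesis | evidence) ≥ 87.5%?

6993

Prior odds = 0.001/0.999 = 1/999.
Target odds = 0.875/0.125 = 7.
Required Bayes factor = 7 ÷ (1/999) = 6993.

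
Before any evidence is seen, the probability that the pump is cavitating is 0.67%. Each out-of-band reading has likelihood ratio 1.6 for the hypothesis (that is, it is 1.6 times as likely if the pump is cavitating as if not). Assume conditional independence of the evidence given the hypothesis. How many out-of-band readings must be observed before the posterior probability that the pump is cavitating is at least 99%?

21

Prior odds = 0.0067/0.9933 = 67/9933.
Likelihood ratio per out-of-band reading = 1.6.
Target posterior odds = 0.99/0.01 = 99.
Require 1.6ⁿ ≥ 99 ÷ (67/9933) = 983367/67.
1.6²⁰ ≈12089.3 falls short of 983367/67 but 1.6²¹ ≈19342.8 reaches it, so n = 21.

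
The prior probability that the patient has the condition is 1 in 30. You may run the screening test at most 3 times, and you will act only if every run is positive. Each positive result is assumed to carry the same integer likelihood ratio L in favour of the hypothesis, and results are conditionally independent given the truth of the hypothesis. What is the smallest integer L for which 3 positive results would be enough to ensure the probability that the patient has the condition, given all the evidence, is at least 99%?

15

Prior odds = (1/30)/(29/30) = 1/29.
Target odds = 0.99/0.01 = 99.
Need L³ ≥ 99 ÷ (1/29) = 2871.
14³ = 2744 < 2871 ≤ 3375 = 15³, so L = 15.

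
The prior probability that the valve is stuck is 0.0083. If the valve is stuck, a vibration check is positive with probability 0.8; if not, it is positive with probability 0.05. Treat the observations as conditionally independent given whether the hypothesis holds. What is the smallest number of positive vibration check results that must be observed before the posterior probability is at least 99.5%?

Prior odds: 0.0083 ÷ 0.9917 = 83/9917.
Likelihood ratio of a positive = 0.8/0.05 = 16.
Target posterior odds = 0.995/0.005 = 199.
Need (83/9917) × 16ⁿ ≥ 199, i.e. 16ⁿ ≥ 1973483/83.
16³ = 4096 falls short of 1973483/83 but 16⁴ = 65536 reaches it, so n = 4.

4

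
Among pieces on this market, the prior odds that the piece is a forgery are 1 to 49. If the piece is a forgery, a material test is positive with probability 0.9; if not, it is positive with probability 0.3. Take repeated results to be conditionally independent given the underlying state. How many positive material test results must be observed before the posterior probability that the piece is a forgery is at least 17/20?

6

Prior odds = 1/49.
Likelihood ratio of a positive = 0.9/0.3 = 3.
Target odds: 0.85 ÷ 0.15 = 17/3.
Require 3ⁿ ≥ 17/3 ÷ (1/49) = 833/3.
3⁵ = 243 falls short of 833/3 but 3⁶ = 729 reaches it, so n = 6.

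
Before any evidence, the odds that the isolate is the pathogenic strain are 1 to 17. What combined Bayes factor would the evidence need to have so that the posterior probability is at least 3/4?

51

Prior odds = 1/17.
Target odds = 0.75/0.25 = 3.
Required Bayes factor = 3 ÷ (1/17) = 51.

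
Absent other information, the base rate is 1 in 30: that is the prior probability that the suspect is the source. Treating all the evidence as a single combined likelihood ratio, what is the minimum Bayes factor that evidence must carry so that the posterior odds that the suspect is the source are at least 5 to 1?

145

Prior odds = (1/30)/(29/30) = 1/29.
Target odds = 5.
Required Bayes factor = 5 ÷ (1/29) = 145.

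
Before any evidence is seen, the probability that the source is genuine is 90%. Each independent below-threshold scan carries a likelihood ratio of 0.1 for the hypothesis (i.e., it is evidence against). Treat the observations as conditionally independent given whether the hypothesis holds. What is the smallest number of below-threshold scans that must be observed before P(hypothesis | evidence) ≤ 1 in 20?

Prior odds = 0.9/0.1 = 9.
Likelihood ratio per below-threshold scan = 0.1.
Target posterior odds = 0.05/0.95 = 1/19.
Need 9 × 0.1ⁿ ≤ 1/19, i.e. 0.1ⁿ ≤ 1/171.
0.1² = 0.01 is still above 1/171 but 0.1³ = 0.001 is at or below it, so n = 3.

3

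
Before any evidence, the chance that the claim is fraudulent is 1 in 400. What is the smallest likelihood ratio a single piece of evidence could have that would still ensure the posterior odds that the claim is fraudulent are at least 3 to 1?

Prior odds = 0.0025/0.9975 = 1/399.
Target odds = 3.
Required Bayes factor = 3 ÷ (1/399) = 1197.

1197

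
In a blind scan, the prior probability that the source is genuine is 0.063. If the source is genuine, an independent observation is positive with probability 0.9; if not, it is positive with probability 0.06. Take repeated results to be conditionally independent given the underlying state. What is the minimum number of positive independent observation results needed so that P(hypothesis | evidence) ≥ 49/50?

3

Prior odds: 0.063 ÷ 0.937 = 63/937.
Likelihood ratio of a positive = 0.9/0.06 = 15.
Target odds: 0.98 ÷ 0.02 = 49.
Require 15ⁿ ≥ 49 ÷ (63/937) = 6559/9.
15² = 225 falls short of 6559/9 but 15³ = 3375 reaches it, so n = 3.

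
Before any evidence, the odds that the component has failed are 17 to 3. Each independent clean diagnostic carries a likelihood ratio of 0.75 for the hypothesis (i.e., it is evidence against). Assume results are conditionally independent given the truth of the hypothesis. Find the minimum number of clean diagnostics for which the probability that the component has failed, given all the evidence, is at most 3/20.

Prior odds = 17/3.
Likelihood ratio per clean diagnostic = 0.75.
Target odds: 0.15 ÷ 0.85 = 3/17.
Need (17/3) × 0.75ⁿ ≤ 3/17, i.e. 0.75ⁿ ≤ 9/289.
0.75¹² = 531441/16777216 is still above 9/289 but 0.75¹³ = 1594323/67108864 is at or below it, so n = 13.

13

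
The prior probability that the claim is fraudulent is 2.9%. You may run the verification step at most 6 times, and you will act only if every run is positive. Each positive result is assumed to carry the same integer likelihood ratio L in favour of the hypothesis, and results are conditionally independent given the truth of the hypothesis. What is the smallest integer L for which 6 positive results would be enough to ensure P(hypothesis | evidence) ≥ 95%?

3

Prior odds = 0.029/0.971 = 29/971.
Target odds = 0.95/0.05 = 19.
Need L⁶ ≥ 19 ÷ (29/971) = 18449/29.
2⁶ = 64 < 18449/29 ≤ 729 = 3⁶, so L = 3.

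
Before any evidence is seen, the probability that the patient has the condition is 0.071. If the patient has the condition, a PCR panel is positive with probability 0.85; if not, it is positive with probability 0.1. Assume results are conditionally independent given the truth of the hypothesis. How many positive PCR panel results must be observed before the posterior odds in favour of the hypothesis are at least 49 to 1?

4

Prior odds = 0.071/0.929 = 71/929.
Likelihood ratio of a positive = 0.85/0.1 = 8.5.
Target odds = 49.
Require 8.5ⁿ ≥ 49 ÷ (71/929) = 45521/71.
8.5³ = 614.125 falls short of 45521/71 but 8.5⁴ = 5220.0625 reaches it, so n = 4.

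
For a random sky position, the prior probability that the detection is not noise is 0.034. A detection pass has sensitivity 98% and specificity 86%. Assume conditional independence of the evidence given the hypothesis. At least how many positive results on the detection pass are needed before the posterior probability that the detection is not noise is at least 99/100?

Prior odds: 0.034 ÷ 0.966 = 17/483.
False-positive rate = 1 − 0.86 = 0.14; likelihood ratio of a positive = 0.98/0.14 = 7.
Target posterior odds = 0.99/0.01 = 99.
Require 7ⁿ ≥ 99 ÷ (17/483) = 47817/17.
7⁴ = 2401 falls short of 47817/17 but 7⁵ = 16807 reaches it, so n = 5.

5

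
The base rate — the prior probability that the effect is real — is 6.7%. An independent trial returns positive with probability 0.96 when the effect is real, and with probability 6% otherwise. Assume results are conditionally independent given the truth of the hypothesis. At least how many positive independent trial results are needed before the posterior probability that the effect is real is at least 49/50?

3

Prior odds = 0.067/0.933 = 67/933.
Likelihood ratio of a positive result = 0.96/0.06 = 16.
Target posterior odds = 0.98/0.02 = 49.
Need (67/933) × 16ⁿ ≥ 49, i.e. 16ⁿ ≥ 45717/67.
16² = 256 falls short of 45717/67 but 16³ = 4096 reaches it, so n = 3.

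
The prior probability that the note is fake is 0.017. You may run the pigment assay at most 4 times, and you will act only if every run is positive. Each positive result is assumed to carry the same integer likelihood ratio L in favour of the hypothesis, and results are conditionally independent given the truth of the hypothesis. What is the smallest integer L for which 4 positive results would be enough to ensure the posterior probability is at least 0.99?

9

Prior odds = 0.017/0.983 = 17/983.
Target odds = 0.99/0.01 = 99.
Need L⁴ ≥ 99 ÷ (17/983) = 97317/17.
8⁴ = 4096 < 97317/17 ≤ 6561 = 9⁴, so L = 9.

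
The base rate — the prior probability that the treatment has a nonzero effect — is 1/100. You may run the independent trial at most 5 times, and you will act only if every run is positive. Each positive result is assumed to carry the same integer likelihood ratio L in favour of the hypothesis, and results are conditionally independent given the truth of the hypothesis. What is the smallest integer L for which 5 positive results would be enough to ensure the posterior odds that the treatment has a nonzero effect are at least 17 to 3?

Prior odds = 0.01/0.99 = 1/99.
Target odds = 17/3.
Need L⁵ ≥ 17/3 ÷ (1/99) = 561.
3⁵ = 243 < 561 ≤ 1024 = 4⁵, so L = 4.

4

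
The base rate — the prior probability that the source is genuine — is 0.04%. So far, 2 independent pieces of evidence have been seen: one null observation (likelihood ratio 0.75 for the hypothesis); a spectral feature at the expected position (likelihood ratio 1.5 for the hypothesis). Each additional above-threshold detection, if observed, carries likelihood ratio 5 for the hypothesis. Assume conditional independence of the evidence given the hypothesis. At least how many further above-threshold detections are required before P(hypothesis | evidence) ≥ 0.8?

Prior odds = 0.0004/0.9996 = 1/2499.
Combined Bayes factor of the evidence already in hand = 0.75 × 1.5 = 1.125.
Odds after that evidence = (1/2499) × 1.125 = 3/6664.
Target odds = 0.8/0.2 = 4.
Need 5ⁿ ≥ 4 ÷ (3/6664) = 26656/3.
5⁵ = 3125 falls short of 26656/3 but 5⁶ = 15625 reaches it, so n = 6.

6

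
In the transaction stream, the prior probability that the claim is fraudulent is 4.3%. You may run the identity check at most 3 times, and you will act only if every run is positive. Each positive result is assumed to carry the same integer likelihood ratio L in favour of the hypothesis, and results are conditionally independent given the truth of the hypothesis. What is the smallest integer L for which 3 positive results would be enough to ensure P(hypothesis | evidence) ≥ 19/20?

8

Prior odds = 0.043/0.957 = 43/957.
Target odds = 0.95/0.05 = 19.
Need L³ ≥ 19 ÷ (43/957) = 18183/43.
7³ = 343 < 18183/43 ≤ 512 = 8³, so L = 8.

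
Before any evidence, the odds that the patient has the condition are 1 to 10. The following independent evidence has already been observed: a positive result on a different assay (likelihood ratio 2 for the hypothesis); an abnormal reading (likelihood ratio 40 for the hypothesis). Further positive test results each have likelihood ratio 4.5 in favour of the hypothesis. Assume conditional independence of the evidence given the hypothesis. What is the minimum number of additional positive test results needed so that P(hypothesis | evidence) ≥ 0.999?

4

Prior odds = 0.1.
Combined Bayes factor of the evidence already in hand = 2 × 40 = 80.
Odds after that evidence = 0.1 × 80 = 8.
Target odds = 0.999/0.001 = 999.
Need 4.5ⁿ ≥ 999 ÷ 8 = 124.875.
4.5³ = 91.125 falls short of 124.875 but 4.5⁴ = 410.0625 reaches it, so n = 4.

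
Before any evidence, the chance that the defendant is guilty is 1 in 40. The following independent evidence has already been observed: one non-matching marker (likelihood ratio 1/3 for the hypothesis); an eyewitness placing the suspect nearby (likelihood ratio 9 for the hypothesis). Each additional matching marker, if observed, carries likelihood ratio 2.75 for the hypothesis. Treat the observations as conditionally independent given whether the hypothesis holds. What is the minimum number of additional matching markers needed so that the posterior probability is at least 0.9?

5

Prior odds = 0.025/0.975 = 1/39.
Combined Bayes factor of the evidence already in hand = (1/3) × 9 = 3.
Odds after that evidence = (1/39) × 3 = 1/13.
Target odds = 0.9/0.1 = 9.
Need 2.75ⁿ ≥ 9 ÷ (1/13) = 117.
2.75⁴ = 57.19140625 falls short of 117 but 2.75⁵ = 161051/1024 reaches it, so n = 5.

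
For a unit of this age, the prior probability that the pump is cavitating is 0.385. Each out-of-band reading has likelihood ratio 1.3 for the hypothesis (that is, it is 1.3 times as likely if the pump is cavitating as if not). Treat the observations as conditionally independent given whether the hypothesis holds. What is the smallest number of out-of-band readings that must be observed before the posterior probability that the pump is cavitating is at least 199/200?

Prior odds = 0.385/0.615 = 77/123.
Likelihood ratio per out-of-band reading = 1.3.
Target odds: 0.995 ÷ 0.005 = 199.
Require 1.3ⁿ ≥ 199 ÷ (77/123) = 24477/77.
1.3²¹ ≈247.065 falls short of 24477/77 but 1.3²² ≈321.184 reaches it, so n = 22.

22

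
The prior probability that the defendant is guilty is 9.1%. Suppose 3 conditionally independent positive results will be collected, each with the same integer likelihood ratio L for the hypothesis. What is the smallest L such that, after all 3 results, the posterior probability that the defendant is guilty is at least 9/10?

Prior odds = 0.091/0.909 = 91/909.
Target odds = 0.9/0.1 = 9.
Need L³ ≥ 9 ÷ (91/909) = 8181/91.
4³ = 64 < 8181/91 ≤ 125 = 5³, so L = 5.

5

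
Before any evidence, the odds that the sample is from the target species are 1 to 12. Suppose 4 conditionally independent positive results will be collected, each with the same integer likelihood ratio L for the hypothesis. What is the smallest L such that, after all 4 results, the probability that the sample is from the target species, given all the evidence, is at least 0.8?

3

Prior odds = 1/12.
Target odds = 0.8/0.2 = 4.
Need L⁴ ≥ 4 ÷ (1/12) = 48.
2⁴ = 16 < 48 ≤ 81 = 3⁴, so L = 3.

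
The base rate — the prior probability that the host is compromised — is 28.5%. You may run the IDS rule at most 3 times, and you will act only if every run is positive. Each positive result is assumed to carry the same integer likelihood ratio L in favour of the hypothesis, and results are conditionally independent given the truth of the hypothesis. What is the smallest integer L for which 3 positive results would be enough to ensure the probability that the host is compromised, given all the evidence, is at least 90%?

3

Prior odds = 0.285/0.715 = 57/143.
Target odds = 0.9/0.1 = 9.
Need L³ ≥ 9 ÷ (57/143) = 429/19.
2³ = 8 < 429/19 ≤ 27 = 3³, so L = 3.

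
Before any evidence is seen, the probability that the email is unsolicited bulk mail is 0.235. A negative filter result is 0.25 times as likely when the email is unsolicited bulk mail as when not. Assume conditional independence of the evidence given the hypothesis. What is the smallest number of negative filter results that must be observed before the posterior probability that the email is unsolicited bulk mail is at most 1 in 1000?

Prior odds: 0.235 ÷ 0.765 = 47/153.
Likelihood ratio per negative filter result = 0.25.
Target odds: 0.001 ÷ 0.999 = 1/999.
Require 0.25ⁿ ≤ 1/999 ÷ (47/153) = 17/5217.
0.25⁴ = 0.00390625 is still above 17/5217 but 0.25⁵ = 1/1024 is at or below it, so n = 5.

5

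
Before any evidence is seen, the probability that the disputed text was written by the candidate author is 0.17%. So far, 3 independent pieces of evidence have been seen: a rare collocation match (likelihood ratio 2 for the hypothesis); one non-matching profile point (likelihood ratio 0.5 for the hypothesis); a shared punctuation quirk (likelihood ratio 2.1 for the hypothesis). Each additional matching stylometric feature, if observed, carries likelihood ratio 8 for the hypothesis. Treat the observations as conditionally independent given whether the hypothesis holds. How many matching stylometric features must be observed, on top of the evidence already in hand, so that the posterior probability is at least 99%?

5

Prior odds = 0.0017/0.9983 = 17/9983.
Combined Bayes factor of the evidence already in hand = 2 × 0.5 × 2.1 = 2.1.
Odds after that evidence = (17/9983) × 2.1 = 357/99830.
Target odds = 0.99/0.01 = 99.
Need 8ⁿ ≥ 99 ÷ (357/99830) = 3294390/119.
8⁴ = 4096 falls short of 3294390/119 but 8⁵ = 32768 reaches it, so n = 5.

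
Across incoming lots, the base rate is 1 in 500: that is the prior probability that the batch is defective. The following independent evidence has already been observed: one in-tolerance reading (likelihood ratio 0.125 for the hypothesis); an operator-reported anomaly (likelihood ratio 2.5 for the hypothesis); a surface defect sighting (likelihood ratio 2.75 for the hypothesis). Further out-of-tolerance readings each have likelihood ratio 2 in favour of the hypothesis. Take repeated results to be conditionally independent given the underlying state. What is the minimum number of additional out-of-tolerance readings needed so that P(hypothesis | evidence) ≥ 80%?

12

Prior odds = 0.002/0.998 = 1/499.
Combined Bayes factor of the evidence already in hand = 0.125 × 2.5 × 2.75 = 0.859375.
Odds after that evidence = (1/499) × 0.859375 = 55/31936.
Target odds = 0.8/0.2 = 4.
Need 2ⁿ ≥ 4 ÷ (55/31936) = 127744/55.
2¹¹ = 2048 falls short of 127744/55 but 2¹² = 4096 reaches it, so n = 12.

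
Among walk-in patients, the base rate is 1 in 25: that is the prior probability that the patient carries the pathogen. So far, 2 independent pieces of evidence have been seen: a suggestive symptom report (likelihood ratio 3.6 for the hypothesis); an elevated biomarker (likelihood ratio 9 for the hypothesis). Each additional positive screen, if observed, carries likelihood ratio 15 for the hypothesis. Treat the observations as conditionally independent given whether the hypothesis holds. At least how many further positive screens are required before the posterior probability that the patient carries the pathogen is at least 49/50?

2

Prior odds = 0.04/0.96 = 1/24.
Combined Bayes factor of the evidence already in hand = 3.6 × 9 = 32.4.
Odds after that evidence = (1/24) × 32.4 = 1.35.
Target odds = 0.98/0.02 = 49.
Need 15ⁿ ≥ 49 ÷ 1.35 = 980/27.
15¹ = 15 falls short of 980/27 but 15² = 225 reaches it, so n = 2.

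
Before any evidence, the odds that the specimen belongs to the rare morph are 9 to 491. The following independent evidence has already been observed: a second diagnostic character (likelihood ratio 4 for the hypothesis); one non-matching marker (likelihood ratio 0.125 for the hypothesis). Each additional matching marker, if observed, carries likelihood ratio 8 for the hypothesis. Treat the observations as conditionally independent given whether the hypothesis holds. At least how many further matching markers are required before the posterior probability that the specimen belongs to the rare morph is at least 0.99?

5

Prior odds = 9/491.
Combined Bayes factor of the evidence already in hand = 4 × 0.125 = 0.5.
Odds after that evidence = (9/491) × 0.5 = 9/982.
Target odds = 0.99/0.01 = 99.
Need 8ⁿ ≥ 99 ÷ (9/982) = 10802.
8⁴ = 4096 falls short of 10802 but 8⁵ = 32768 reaches it, so n = 5.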